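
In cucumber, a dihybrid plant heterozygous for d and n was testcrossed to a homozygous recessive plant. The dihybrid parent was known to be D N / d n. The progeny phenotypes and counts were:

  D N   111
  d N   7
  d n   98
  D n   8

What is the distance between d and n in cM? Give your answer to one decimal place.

6.7 cM

The recombinant classes are D n and d N: 8 + 7 = 15.
Recombination frequency = 15/224 = 0.0670 ≈ 6.7%, i.e. 6.7 cM.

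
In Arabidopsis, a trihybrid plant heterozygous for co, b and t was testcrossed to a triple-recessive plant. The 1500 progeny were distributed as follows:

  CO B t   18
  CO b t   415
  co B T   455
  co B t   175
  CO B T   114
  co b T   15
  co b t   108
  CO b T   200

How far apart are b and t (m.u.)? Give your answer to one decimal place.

27.2 m.u.

The two most frequent reciprocal classes, CO b t and co B T, are the parental types, so the F1 was CO b t / co B T.
The two rarest classes, CO B t and co b T, are the double crossovers. Comparing them with the parentals, only the b allele has switched, so b is the middle locus and the order is t – b – co.
Crossovers in the t–b interval produce the single-crossover classes CO b T and co B t (200 + 175 = 375) plus the double crossovers (33).
RF(t–b) = (375 + 33) / 1500 = 408/1500 = 0.2720 → 27.2 m.u.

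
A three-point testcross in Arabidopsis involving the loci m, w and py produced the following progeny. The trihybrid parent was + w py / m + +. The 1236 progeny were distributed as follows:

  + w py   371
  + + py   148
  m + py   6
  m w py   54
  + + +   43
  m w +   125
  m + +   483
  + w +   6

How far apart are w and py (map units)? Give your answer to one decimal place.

The two rarest classes, + w + and m + py, are the double crossovers. Comparing them with the parentals, only the py allele has switched, so py is the middle locus and the order is w – py – m.
Crossovers in the w–py interval produce the single-crossover classes + + py and m w + (148 + 125 = 273) plus the double crossovers (12).
RF(w–py) = (273 + 12) / 1236 = 285/1236 = 0.2306 → 23.1 map units.

23.1 map units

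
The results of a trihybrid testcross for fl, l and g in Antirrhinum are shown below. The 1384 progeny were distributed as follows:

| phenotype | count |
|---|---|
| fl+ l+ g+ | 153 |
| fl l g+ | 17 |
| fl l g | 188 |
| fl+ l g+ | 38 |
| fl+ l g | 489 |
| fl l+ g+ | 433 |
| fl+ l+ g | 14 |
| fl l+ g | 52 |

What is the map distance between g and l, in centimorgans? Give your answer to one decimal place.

The two most frequent reciprocal classes, fl l+ g+ and fl+ l g, are the parental types, so the F1 was fl l+ g+ / fl+ l g.
The two rarest classes, fl l g+ and fl+ l+ g, are the double crossovers. Comparing them with the parentals, only the l allele has switched, so l is the middle locus and the order is fl – l – g.
Crossovers in the l–g interval produce the single-crossover classes fl l+ g and fl+ l g+ (52 + 38 = 90) plus the double crossovers (31).
RF(l–g) = (90 + 31) / 1384 = 121/1384 = 0.0874 → 8.7 centimorgans.

8.7 centimorgans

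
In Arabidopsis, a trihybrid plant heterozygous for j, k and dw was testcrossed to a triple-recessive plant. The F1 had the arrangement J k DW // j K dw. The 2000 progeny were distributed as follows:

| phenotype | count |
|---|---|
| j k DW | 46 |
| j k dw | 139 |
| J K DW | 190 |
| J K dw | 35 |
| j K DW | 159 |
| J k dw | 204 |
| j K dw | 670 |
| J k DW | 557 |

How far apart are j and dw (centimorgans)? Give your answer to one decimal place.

22.2 centimorgans

The two rarest classes, j k DW and J K dw, are the double crossovers. Comparing them with the parentals, only the j allele has switched, so j is the middle locus and the order is k – j – dw.
Crossovers in the j–dw interval produce the single-crossover classes J k dw and j K DW (204 + 159 = 363) plus the double crossovers (81).
RF(j–dw) = (363 + 81) / 2000 = 444/2000 = 0.2220 → 22.2 centimorgans.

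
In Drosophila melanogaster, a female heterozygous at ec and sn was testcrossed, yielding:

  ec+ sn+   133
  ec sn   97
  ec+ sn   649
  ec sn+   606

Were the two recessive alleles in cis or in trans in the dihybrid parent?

The two most frequent classes are ec+ sn (649) and ec sn+ (606); these are the parental (non-recombinant) types.
So the F1 carried ec+ sn on one chromosome and ec sn+ on the other — the recessive alleles are on opposite chromosomes (trans / repulsion).

trans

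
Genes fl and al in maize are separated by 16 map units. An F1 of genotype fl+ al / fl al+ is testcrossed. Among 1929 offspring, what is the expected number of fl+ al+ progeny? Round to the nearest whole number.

A map distance of 16 map units corresponds to a recombination frequency of 0.160.
The F1 is fl+ al / fl al+, so fl+ al+ is a recombinant gamete class with expected frequency r/2 = 0.160/2 = 0.0800.
Expected number = 0.0800 × 1929 = 154.32 ≈ 154.

154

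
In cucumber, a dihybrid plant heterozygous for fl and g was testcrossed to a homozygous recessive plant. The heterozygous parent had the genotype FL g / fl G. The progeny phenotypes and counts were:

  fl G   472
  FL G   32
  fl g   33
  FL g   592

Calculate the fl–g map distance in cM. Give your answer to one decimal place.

5.8 cM

The recombinant classes are FL G and fl g: 32 + 33 = 65.
Recombination frequency = 65/1129 = 0.0576 ≈ 5.8%, i.e. 5.8 cM.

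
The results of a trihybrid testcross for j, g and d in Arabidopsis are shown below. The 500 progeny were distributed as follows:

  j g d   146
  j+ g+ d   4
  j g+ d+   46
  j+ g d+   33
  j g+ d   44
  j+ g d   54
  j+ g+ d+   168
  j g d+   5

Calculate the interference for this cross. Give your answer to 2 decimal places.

0.52

The two most frequent reciprocal classes, j+ g+ d+ and j g d, are the parental types, so the F1 was j+ g+ d+ / j g d.
The two rarest classes, j+ g+ d and j g d+, are the double crossovers. Comparing them with the parentals, only the d allele has switched, so d is the middle locus and the order is j – d – g.
j–d: (100 + 9)/500 = 0.2180; d–g: (77 + 9)/500 = 0.1720.
Expected DCO frequency = 0.2180 × 0.1720 ≈ 0.03750; observed = 9/500 ≈ 0.01800.
Coefficient of coincidence = 0.01800/0.03750 ≈ 0.48; interference = 1 − 0.48 = 0.52.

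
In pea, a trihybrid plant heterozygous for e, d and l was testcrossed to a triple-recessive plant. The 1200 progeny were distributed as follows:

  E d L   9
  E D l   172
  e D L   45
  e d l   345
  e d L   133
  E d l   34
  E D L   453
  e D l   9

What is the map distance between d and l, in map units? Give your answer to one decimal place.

26.9 map units

The two most frequent reciprocal classes, e d l and E D L, are the parental types, so the F1 was e d l / E D L.
The two rarest classes, e D l and E d L, are the double crossovers. Comparing them with the parentals, only the d allele has switched, so d is the middle locus and the order is e – d – l.
Crossovers in the d–l interval produce the single-crossover classes e d L and E D l (133 + 172 = 305) plus the double crossovers (18).
RF(d–l) = (305 + 18) / 1200 = 323/1200 = 0.2692 → 26.9 map units.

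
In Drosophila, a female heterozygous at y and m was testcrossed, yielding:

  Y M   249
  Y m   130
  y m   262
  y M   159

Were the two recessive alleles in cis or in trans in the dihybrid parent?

cis

The two most frequent classes are Y M (249) and y m (262); these are the parental (non-recombinant) types.
So the F1 carried Y M on one chromosome and y m on the other — the recessive alleles are on the same chromosome (cis / coupling).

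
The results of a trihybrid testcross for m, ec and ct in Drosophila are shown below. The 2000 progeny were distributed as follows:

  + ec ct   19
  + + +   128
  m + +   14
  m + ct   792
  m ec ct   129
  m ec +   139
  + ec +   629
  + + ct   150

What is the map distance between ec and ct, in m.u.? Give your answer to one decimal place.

The two most frequent reciprocal classes, m + ct and + ec +, are the parental types, so the F1 was m + ct / + ec +.
The two rarest classes, m + + and + ec ct, are the double crossovers. Comparing them with the parentals, only the ct allele has switched, so ct is the middle locus and the order is m – ct – ec.
Crossovers in the ct–ec interval produce the single-crossover classes m ec ct and + + + (129 + 128 = 257) plus the double crossovers (33).
RF(ct–ec) = (257 + 33) / 2000 = 290/2000 = 0.1450 → 14.5 m.u.

14.5 m.u.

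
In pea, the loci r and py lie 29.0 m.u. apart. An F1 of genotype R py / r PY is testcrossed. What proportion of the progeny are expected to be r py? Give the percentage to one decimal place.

14.5%

A map distance of 29.0 m.u. corresponds to a recombination frequency of 0.290.
The F1 is R py / r PY, so r py is a recombinant gamete class with expected frequency r/2 = 0.290/2 = 0.1450.
That is 0.1450 = 14.5% of the progeny.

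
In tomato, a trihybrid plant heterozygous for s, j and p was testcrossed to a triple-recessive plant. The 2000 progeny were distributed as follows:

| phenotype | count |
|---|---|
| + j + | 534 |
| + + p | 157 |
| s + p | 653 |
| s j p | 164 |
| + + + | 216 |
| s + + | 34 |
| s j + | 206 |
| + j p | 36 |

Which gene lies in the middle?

The two most frequent reciprocal classes, + j + and s + p, are the parental types, so the F1 was + j + / s + p.
The two rarest classes, + j p and s + +, are the double crossovers. Comparing them with the parentals, only the p allele has switched, so p is the middle locus and the order is j – p – s.

p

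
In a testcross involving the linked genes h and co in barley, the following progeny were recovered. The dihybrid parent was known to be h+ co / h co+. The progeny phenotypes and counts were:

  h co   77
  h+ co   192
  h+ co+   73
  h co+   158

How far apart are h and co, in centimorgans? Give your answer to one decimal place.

The recombinant classes are h+ co+ and h co: 73 + 77 = 150.
Recombination frequency = 150/500 = 0.3000 ≈ 30.0%, i.e. 30.0 centimorgans.

30.0 centimorgans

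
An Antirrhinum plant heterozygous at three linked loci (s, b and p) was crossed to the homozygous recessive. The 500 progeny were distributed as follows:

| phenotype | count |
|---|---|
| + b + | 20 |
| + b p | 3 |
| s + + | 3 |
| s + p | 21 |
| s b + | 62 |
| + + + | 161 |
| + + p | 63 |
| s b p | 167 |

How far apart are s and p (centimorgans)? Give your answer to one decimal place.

The two most frequent reciprocal classes, s b p and + + +, are the parental types, so the F1 was s b p / + + +.
The two rarest classes, + b p and s + +, are the double crossovers. Comparing them with the parentals, only the s allele has switched, so s is the middle locus and the order is b – s – p.
Crossovers in the s–p interval produce the single-crossover classes s b + and + + p (62 + 63 = 125) plus the double crossovers (6).
RF(s–p) = (125 + 6) / 500 = 131/500 = 0.2620 → 26.2 centimorgans.

26.2 centimorgans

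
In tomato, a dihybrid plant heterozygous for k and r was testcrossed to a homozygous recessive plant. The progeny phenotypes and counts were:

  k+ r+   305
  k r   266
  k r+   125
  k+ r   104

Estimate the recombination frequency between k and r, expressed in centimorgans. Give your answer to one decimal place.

The two most frequent classes, k+ r+ (305) and k r (266), are the parental types, so the F1 was k+ r+ / k r.
The recombinant classes are k+ r and k r+: 104 + 125 = 229.
Recombination frequency = 229/800 = 0.2863 ≈ 28.6%, i.e. 28.6 centimorgans.

28.6 centimorgans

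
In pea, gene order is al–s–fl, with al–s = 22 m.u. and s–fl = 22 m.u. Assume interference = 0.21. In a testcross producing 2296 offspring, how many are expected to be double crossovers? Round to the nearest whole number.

88

Map distances give recombination frequencies of 0.220 and 0.220 for the two intervals.
With interference 0.21 (so coincidence = 0.79), expected double-crossover frequency = 0.220 × 0.220 × 0.79 = 0.03824.
Expected number = 0.03824 × 2296 = 87.79 ≈ 88.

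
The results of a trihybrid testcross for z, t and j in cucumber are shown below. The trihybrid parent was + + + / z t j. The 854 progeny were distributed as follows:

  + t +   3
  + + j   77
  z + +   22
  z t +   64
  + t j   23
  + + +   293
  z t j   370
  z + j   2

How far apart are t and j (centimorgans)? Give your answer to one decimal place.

17.1 centimorgans

The two rarest classes, + t + and z + j, are the double crossovers. Comparing them with the parentals, only the t allele has switched, so t is the middle locus and the order is j – t – z.
Crossovers in the j–t interval produce the single-crossover classes + + j and z t + (77 + 64 = 141) plus the double crossovers (5).
RF(j–t) = (141 + 5) / 854 = 146/854 = 0.1710 → 17.1 centimorgans.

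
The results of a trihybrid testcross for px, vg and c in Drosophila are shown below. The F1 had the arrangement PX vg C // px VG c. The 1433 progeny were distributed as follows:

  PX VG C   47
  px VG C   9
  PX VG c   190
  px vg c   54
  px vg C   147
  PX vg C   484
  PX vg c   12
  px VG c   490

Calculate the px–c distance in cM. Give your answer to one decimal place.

25.0 cM

The two rarest classes, PX vg c and px VG C, are the double crossovers. Comparing them with the parentals, only the c allele has switched, so c is the middle locus and the order is vg – c – px.
Crossovers in the c–px interval produce the single-crossover classes px vg C and PX VG c (147 + 190 = 337) plus the double crossovers (21).
RF(c–px) = (337 + 21) / 1433 = 358/1433 = 0.2498 → 25.0 cM.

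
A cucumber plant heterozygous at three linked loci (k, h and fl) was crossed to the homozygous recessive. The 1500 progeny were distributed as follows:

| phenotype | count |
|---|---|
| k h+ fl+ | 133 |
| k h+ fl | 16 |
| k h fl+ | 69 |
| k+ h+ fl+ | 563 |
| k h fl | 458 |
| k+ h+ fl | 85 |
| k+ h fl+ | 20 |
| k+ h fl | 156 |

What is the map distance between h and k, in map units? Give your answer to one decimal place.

The two most frequent reciprocal classes, k h fl and k+ h+ fl+, are the parental types, so the F1 was k h fl / k+ h+ fl+.
The two rarest classes, k h+ fl and k+ h fl+, are the double crossovers. Comparing them with the parentals, only the h allele has switched, so h is the middle locus and the order is fl – h – k.
Crossovers in the h–k interval produce the single-crossover classes k+ h fl and k h+ fl+ (156 + 133 = 289) plus the double crossovers (36).
RF(h–k) = (289 + 36) / 1500 = 325/1500 = 0.2167 → 21.7 map units.

21.7 map units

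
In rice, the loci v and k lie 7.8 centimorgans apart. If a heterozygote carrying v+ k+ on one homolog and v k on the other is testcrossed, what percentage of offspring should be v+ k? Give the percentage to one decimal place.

3.9%

A map distance of 7.8 centimorgans corresponds to a recombination frequency of 0.078.
The F1 is v+ k+ / v k, so v+ k is a recombinant gamete class with expected frequency r/2 = 0.078/2 = 0.0390.
That is 0.0390 = 3.9% of the progeny.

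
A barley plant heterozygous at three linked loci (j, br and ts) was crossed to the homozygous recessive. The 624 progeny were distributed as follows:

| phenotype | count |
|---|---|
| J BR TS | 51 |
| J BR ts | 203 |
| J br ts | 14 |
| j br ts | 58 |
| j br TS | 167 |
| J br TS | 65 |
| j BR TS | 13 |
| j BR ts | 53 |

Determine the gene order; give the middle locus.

br

The two most frequent reciprocal classes, J BR ts and j br TS, are the parental types, so the F1 was J BR ts / j br TS.
The two rarest classes, J br ts and j BR TS, are the double crossovers. Comparing them with the parentals, only the br allele has switched, so br is the middle locus and the order is ts – br – j.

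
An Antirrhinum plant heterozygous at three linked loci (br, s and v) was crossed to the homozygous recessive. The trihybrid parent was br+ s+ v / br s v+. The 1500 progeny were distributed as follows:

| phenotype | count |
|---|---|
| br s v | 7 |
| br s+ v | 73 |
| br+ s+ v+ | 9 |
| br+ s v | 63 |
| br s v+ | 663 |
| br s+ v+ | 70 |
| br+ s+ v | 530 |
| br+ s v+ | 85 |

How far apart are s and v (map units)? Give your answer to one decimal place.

9.9 map units

The two rarest classes, br+ s+ v+ and br s v, are the double crossovers. Comparing them with the parentals, only the v allele has switched, so v is the middle locus and the order is s – v – br.
Crossovers in the s–v interval produce the single-crossover classes br+ s v and br s+ v+ (63 + 70 = 133) plus the double crossovers (16).
RF(s–v) = (133 + 16) / 1500 = 149/1500 = 0.0993 → 9.9 map units.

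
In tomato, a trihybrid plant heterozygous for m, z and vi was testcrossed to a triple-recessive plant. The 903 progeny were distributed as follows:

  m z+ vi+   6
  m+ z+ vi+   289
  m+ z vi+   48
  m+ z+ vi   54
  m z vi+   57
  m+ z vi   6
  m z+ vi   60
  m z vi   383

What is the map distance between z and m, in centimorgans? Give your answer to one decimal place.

13.3 centimorgans

The two most frequent reciprocal classes, m+ z+ vi+ and m z vi, are the parental types, so the F1 was m+ z+ vi+ / m z vi.
The two rarest classes, m z+ vi+ and m+ z vi, are the double crossovers. Comparing them with the parentals, only the m allele has switched, so m is the middle locus and the order is vi – m – z.
Crossovers in the m–z interval produce the single-crossover classes m+ z vi+ and m z+ vi (48 + 60 = 108) plus the double crossovers (12).
RF(m–z) = (108 + 12) / 903 = 120/903 = 0.1329 → 13.3 centimorgans.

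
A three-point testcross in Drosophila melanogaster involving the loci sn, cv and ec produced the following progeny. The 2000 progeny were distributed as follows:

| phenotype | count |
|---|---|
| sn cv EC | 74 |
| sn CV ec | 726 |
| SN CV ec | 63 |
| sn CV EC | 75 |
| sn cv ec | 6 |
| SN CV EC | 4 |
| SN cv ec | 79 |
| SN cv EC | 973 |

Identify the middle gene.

cv

The two most frequent reciprocal classes, sn CV ec and SN cv EC, are the parental types, so the F1 was sn CV ec / SN cv EC.
The two rarest classes, sn cv ec and SN CV EC, are the double crossovers. Comparing them with the parentals, only the cv allele has switched, so cv is the middle locus and the order is sn – cv – ec.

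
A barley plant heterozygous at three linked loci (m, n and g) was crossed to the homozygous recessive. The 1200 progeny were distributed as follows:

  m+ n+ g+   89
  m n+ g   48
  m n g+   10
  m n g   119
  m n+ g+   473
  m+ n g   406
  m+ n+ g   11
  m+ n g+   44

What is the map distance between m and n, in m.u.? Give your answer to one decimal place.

The two most frequent reciprocal classes, m n+ g+ and m+ n g, are the parental types, so the F1 was m n+ g+ / m+ n g.
The two rarest classes, m n g+ and m+ n+ g, are the double crossovers. Comparing them with the parentals, only the n allele has switched, so n is the middle locus and the order is m – n – g.
Crossovers in the m–n interval produce the single-crossover classes m+ n+ g+ and m n g (89 + 119 = 208) plus the double crossovers (21).
RF(m–n) = (208 + 21) / 1200 = 229/1200 = 0.1908 → 19.1 m.u.

19.1 m.u.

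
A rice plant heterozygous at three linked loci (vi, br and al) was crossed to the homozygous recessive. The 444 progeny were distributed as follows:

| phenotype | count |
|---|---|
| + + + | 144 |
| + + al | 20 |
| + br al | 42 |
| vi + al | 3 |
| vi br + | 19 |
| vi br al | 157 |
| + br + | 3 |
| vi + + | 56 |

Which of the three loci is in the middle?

The two most frequent reciprocal classes, vi br al and + + +, are the parental types, so the F1 was vi br al / + + +.
The two rarest classes, vi + al and + br +, are the double crossovers. Comparing them with the parentals, only the br allele has switched, so br is the middle locus and the order is vi – br – al.

br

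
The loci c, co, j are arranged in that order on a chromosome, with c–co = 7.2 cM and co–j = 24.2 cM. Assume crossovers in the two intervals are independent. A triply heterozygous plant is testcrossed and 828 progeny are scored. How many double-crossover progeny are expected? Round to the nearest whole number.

Map distances give recombination frequencies of 0.072 and 0.242 for the two intervals.
With no interference, expected double-crossover frequency = 0.072 × 0.242 = 0.01742.
Expected number = 0.01742 × 828 = 14.43 ≈ 14.

14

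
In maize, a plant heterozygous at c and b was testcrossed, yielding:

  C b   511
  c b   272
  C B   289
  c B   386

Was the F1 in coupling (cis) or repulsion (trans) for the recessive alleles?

trans

The two most frequent classes are C b (511) and c B (386); these are the parental (non-recombinant) types.
So the F1 carried C b on one chromosome and c B on the other — the recessive alleles are on opposite chromosomes (trans / repulsion).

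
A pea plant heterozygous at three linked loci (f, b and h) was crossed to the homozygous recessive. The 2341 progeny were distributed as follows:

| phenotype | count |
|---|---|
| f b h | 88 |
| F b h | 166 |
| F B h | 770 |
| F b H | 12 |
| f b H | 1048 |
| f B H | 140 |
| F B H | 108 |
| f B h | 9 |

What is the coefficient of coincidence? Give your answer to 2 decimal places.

0.69

The two most frequent reciprocal classes, f b H and F B h, are the parental types, so the F1 was f b H / F B h.
The two rarest classes, F b H and f B h, are the double crossovers. Comparing them with the parentals, only the f allele has switched, so f is the middle locus and the order is b – f – h.
b–f: (306 + 21)/2341 = 0.1397; f–h: (196 + 21)/2341 = 0.0927.
Expected DCO frequency = 0.1397 × 0.0927 ≈ 0.01295; observed = 21/2341 ≈ 0.00897.
Coefficient of coincidence = 0.00897/0.01295 ≈ 0.69.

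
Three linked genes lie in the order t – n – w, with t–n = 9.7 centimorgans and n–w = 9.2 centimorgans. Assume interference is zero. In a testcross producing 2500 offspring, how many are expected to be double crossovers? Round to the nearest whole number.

22

Map distances give recombination frequencies of 0.097 and 0.092 for the two intervals.
With no interference, expected double-crossover frequency = 0.097 × 0.092 = 0.00892.
Expected number = 0.00892 × 2500 = 22.31 ≈ 22.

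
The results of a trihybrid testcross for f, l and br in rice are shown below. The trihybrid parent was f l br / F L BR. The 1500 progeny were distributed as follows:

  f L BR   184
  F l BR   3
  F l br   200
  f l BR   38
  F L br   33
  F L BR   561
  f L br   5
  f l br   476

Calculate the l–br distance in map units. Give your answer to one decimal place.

The two rarest classes, f L br and F l BR, are the double crossovers. Comparing them with the parentals, only the l allele has switched, so l is the middle locus and the order is br – l – f.
Crossovers in the br–l interval produce the single-crossover classes f l BR and F L br (38 + 33 = 71) plus the double crossovers (8).
RF(br–l) = (71 + 8) / 1500 = 79/1500 = 0.0527 → 5.3 map units.

5.3 map units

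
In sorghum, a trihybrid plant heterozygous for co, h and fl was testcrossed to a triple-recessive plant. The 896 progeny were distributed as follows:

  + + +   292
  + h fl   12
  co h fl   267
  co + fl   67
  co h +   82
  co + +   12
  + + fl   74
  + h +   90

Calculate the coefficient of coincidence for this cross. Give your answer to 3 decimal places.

0.660

The two most frequent reciprocal classes, co h fl and + + +, are the parental types, so the F1 was co h fl / + + +.
The two rarest classes, + h fl and co + +, are the double crossovers. Comparing them with the parentals, only the co allele has switched, so co is the middle locus and the order is h – co – fl.
h–co: (157 + 24)/896 = 0.2020; co–fl: (156 + 24)/896 = 0.2009.
Expected DCO frequency = 0.2020 × 0.2009 ≈ 0.04058; observed = 24/896 ≈ 0.02679.
Coefficient of coincidence = 0.02679/0.04058 ≈ 0.660.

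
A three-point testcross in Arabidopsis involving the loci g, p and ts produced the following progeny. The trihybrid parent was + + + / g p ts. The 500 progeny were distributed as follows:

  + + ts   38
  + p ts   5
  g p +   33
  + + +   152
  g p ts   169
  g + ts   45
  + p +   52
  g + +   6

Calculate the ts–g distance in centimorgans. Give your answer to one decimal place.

The two rarest classes, g + + and + p ts, are the double crossovers. Comparing them with the parentals, only the g allele has switched, so g is the middle locus and the order is ts – g – p.
Crossovers in the ts–g interval produce the single-crossover classes + + ts and g p + (38 + 33 = 71) plus the double crossovers (11).
RF(ts–g) = (71 + 11) / 500 = 82/500 = 0.1640 → 16.4 centimorgans.

16.4 centimorgans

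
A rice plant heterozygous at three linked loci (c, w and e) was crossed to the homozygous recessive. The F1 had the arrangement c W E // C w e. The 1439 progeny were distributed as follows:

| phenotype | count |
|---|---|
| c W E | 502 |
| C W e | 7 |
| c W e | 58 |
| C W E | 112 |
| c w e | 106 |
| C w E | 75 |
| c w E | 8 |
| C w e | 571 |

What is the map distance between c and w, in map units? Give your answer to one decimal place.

The two rarest classes, c w E and C W e, are the double crossovers. Comparing them with the parentals, only the w allele has switched, so w is the middle locus and the order is e – w – c.
Crossovers in the w–c interval produce the single-crossover classes C W E and c w e (112 + 106 = 218) plus the double crossovers (15).
RF(w–c) = (218 + 15) / 1439 = 233/1439 = 0.1619 → 16.2 map units.

16.2 map units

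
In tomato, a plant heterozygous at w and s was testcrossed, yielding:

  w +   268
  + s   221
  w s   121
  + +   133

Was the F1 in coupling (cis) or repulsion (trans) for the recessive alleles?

trans

The two most frequent classes are + s (221) and w + (268); these are the parental (non-recombinant) types.
So the F1 carried + s on one chromosome and w + on the other — the recessive alleles are on opposite chromosomes (trans / repulsion).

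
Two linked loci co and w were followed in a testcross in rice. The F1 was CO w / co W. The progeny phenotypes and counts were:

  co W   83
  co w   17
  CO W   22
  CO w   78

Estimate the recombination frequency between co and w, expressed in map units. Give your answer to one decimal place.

19.5 map units

The recombinant classes are CO W and co w: 22 + 17 = 39.
Recombination frequency = 39/200 = 0.1950 ≈ 19.5%, i.e. 19.5 map units.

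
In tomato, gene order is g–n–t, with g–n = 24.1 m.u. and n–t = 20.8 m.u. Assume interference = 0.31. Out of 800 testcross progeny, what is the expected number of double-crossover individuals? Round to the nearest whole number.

28

Map distances give recombination frequencies of 0.241 and 0.208 for the two intervals.
With interference 0.31 (so coincidence = 0.69), expected double-crossover frequency = 0.241 × 0.208 × 0.69 = 0.03459.
Expected number = 0.03459 × 800 = 27.67 ≈ 28.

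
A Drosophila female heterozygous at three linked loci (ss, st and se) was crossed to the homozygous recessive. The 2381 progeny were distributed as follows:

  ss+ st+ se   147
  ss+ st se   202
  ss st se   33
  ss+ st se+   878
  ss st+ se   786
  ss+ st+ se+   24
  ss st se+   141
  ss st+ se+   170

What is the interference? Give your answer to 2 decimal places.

The two most frequent reciprocal classes, ss st+ se and ss+ st se+, are the parental types, so the F1 was ss st+ se / ss+ st se+.
The two rarest classes, ss st se and ss+ st+ se+, are the double crossovers. Comparing them with the parentals, only the st allele has switched, so st is the middle locus and the order is ss – st – se.
ss–st: (288 + 57)/2381 = 0.1449; st–se: (372 + 57)/2381 = 0.1802.
Expected DCO frequency = 0.1449 × 0.1802 ≈ 0.02611; observed = 57/2381 ≈ 0.02394.
Coefficient of coincidence = 0.02394/0.02611 ≈ 0.92; interference = 1 − 0.92 = 0.08.

0.08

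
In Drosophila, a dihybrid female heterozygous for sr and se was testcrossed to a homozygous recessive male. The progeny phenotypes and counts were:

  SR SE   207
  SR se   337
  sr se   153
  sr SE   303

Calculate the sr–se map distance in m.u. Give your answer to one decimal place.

The two most frequent classes, SR se (337) and sr SE (303), are the parental types, so the F1 was SR se / sr SE.
The recombinant classes are SR SE and sr se: 207 + 153 = 360.
Recombination frequency = 360/1000 = 0.3600 ≈ 36.0%, i.e. 36.0 m.u.

36.0 m.u.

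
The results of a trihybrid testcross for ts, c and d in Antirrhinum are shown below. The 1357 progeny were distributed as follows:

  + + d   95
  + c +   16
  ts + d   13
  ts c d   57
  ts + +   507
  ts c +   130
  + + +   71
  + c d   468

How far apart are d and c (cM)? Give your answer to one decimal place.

18.7 cM

The two most frequent reciprocal classes, + c d and ts + +, are the parental types, so the F1 was + c d / ts + +.
The two rarest classes, + c + and ts + d, are the double crossovers. Comparing them with the parentals, only the d allele has switched, so d is the middle locus and the order is c – d – ts.
Crossovers in the c–d interval produce the single-crossover classes + + d and ts c + (95 + 130 = 225) plus the double crossovers (29).
RF(c–d) = (225 + 29) / 1357 = 254/1357 = 0.1872 → 18.7 cM.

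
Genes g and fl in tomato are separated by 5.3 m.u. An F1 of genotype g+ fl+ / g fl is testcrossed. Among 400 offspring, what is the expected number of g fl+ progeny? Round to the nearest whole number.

A map distance of 5.3 m.u. corresponds to a recombination frequency of 0.053.
The F1 is g+ fl+ / g fl, so g fl+ is a recombinant gamete class with expected frequency r/2 = 0.053/2 = 0.0265.
Expected number = 0.0265 × 400 = 10.60 ≈ 11.

11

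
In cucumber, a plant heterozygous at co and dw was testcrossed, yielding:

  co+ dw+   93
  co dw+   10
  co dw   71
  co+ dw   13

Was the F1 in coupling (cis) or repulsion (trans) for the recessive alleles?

The two most frequent classes are co+ dw+ (93) and co dw (71); these are the parental (non-recombinant) types.
So the F1 carried co+ dw+ on one chromosome and co dw on the other — the recessive alleles are on the same chromosome (cis / coupling).

cis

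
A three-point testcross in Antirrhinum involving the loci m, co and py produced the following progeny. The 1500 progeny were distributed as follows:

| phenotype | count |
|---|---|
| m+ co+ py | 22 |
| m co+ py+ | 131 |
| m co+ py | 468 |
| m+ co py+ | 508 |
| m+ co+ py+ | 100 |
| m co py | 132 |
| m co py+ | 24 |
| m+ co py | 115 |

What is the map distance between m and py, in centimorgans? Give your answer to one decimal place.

19.5 centimorgans

The two most frequent reciprocal classes, m co+ py and m+ co py+, are the parental types, so the F1 was m co+ py / m+ co py+.
The two rarest classes, m+ co+ py and m co py+, are the double crossovers. Comparing them with the parentals, only the m allele has switched, so m is the middle locus and the order is co – m – py.
Crossovers in the m–py interval produce the single-crossover classes m co+ py+ and m+ co py (131 + 115 = 246) plus the double crossovers (46).
RF(m–py) = (246 + 46) / 1500 = 292/1500 = 0.1947 → 19.5 centimorgans.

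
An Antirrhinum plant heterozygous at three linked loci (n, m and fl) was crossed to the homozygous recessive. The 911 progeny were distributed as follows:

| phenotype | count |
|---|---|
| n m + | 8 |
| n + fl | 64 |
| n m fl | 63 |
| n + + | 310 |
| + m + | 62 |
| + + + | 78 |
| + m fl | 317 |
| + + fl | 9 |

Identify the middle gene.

m

The two most frequent reciprocal classes, n + + and + m fl, are the parental types, so the F1 was n + + / + m fl.
The two rarest classes, n m + and + + fl, are the double crossovers. Comparing them with the parentals, only the m allele has switched, so m is the middle locus and the order is fl – m – n.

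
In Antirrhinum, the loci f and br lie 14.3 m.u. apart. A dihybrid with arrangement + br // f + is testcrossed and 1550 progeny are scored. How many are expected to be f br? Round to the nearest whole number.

A map distance of 14.3 m.u. corresponds to a recombination frequency of 0.143.
The F1 is + br / f +, so f br is a recombinant gamete class with expected frequency r/2 = 0.143/2 = 0.0715.
Expected number = 0.0715 × 1550 = 110.83 ≈ 111.

111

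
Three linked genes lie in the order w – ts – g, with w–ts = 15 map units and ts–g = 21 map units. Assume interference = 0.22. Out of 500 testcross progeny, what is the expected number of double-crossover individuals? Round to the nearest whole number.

12

Map distances give recombination frequencies of 0.150 and 0.210 for the two intervals.
With interference 0.22 (so coincidence = 0.78), expected double-crossover frequency = 0.150 × 0.210 × 0.78 = 0.02457.
Expected number = 0.02457 × 500 = 12.29 ≈ 12.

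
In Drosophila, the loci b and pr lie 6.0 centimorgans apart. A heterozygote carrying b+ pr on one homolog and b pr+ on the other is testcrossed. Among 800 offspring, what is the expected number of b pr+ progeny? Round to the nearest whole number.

A map distance of 6.0 centimorgans corresponds to a recombination frequency of 0.060.
The F1 is b+ pr / b pr+, so b pr+ is a parental gamete class with expected frequency (1 − r)/2 = 0.940/2 = 0.4700.
Expected number = 0.4700 × 800 = 376.00 ≈ 376.

376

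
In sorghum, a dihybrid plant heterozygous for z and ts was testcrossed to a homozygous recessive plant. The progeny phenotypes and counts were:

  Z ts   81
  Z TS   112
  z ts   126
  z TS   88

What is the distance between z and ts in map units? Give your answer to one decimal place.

The two most frequent classes, Z TS (112) and z ts (126), are the parental types, so the F1 was Z TS / z ts.
The recombinant classes are Z ts and z TS: 81 + 88 = 169.
Recombination frequency = 169/407 = 0.4152 ≈ 41.5%, i.e. 41.5 map units.

41.5 map units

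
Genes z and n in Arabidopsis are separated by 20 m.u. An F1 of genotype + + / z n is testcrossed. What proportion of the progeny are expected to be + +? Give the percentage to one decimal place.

40.0%

A map distance of 20 m.u. corresponds to a recombination frequency of 0.200.
The F1 is + + / z n, so + + is a parental gamete class with expected frequency (1 − r)/2 = 0.800/2 = 0.4000.
That is 0.4000 = 40.0% of the progeny.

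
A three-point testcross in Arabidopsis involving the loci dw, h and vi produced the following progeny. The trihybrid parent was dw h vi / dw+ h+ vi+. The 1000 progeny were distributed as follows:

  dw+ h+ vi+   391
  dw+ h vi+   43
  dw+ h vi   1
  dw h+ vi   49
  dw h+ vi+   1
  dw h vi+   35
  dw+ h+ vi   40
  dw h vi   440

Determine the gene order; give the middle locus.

dw

The two rarest classes, dw+ h vi and dw h+ vi+, are the double crossovers. Comparing them with the parentals, only the dw allele has switched, so dw is the middle locus and the order is h – dw – vi.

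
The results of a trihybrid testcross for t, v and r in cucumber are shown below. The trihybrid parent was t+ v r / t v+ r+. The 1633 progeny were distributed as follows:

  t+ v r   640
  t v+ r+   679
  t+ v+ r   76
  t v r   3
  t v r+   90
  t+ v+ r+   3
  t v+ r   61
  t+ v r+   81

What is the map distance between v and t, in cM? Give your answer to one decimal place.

10.5 cM

The two rarest classes, t v r and t+ v+ r+, are the double crossovers. Comparing them with the parentals, only the t allele has switched, so t is the middle locus and the order is v – t – r.
Crossovers in the v–t interval produce the single-crossover classes t+ v+ r and t v r+ (76 + 90 = 166) plus the double crossovers (6).
RF(v–t) = (166 + 6) / 1633 = 172/1633 = 0.1053 → 10.5 cM.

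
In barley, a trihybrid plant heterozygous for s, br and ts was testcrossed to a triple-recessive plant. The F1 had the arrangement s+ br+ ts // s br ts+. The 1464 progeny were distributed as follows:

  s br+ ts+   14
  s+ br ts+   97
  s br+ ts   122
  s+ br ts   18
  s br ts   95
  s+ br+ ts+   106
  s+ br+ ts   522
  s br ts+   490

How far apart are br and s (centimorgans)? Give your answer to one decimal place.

17.1 centimorgans

The two rarest classes, s+ br ts and s br+ ts+, are the double crossovers. Comparing them with the parentals, only the br allele has switched, so br is the middle locus and the order is s – br – ts.
Crossovers in the s–br interval produce the single-crossover classes s br+ ts and s+ br ts+ (122 + 97 = 219) plus the double crossovers (32).
RF(s–br) = (219 + 32) / 1464 = 251/1464 = 0.1714 → 17.1 centimorgans.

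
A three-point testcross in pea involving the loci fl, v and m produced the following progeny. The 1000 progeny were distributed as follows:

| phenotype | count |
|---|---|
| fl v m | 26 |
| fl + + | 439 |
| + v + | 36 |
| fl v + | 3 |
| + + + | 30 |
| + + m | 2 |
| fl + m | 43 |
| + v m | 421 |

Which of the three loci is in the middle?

v

The two most frequent reciprocal classes, + v m and fl + +, are the parental types, so the F1 was + v m / fl + +.
The two rarest classes, + + m and fl v +, are the double crossovers. Comparing them with the parentals, only the v allele has switched, so v is the middle locus and the order is fl – v – m.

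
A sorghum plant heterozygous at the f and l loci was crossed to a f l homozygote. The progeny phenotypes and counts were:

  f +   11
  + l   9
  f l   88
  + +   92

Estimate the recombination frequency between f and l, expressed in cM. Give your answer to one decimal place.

The two most frequent classes, + + (92) and f l (88), are the parental types, so the F1 was + + / f l.
The recombinant classes are + l and f +: 9 + 11 = 20.
Recombination frequency = 20/200 = 0.1000 ≈ 10.0%, i.e. 10.0 cM.

10.0 cM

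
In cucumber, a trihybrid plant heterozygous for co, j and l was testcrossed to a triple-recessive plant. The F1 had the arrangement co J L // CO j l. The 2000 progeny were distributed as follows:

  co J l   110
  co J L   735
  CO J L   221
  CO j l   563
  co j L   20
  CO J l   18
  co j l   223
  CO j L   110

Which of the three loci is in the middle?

The two rarest classes, co j L and CO J l, are the double crossovers. Comparing them with the parentals, only the j allele has switched, so j is the middle locus and the order is co – j – l.

j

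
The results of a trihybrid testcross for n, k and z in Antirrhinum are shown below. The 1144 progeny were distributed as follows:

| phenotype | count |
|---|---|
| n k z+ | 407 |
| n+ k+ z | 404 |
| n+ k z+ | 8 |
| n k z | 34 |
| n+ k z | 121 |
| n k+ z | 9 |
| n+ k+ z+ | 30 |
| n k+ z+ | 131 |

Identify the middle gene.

The two most frequent reciprocal classes, n+ k+ z and n k z+, are the parental types, so the F1 was n+ k+ z / n k z+.
The two rarest classes, n k+ z and n+ k z+, are the double crossovers. Comparing them with the parentals, only the n allele has switched, so n is the middle locus and the order is k – n – z.

n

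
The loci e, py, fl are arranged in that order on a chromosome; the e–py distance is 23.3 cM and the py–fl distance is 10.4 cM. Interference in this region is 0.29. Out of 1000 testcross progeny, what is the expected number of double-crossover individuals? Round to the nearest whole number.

17

Map distances give recombination frequencies of 0.233 and 0.104 for the two intervals.
With interference 0.29 (so coincidence = 0.71), expected double-crossover frequency = 0.233 × 0.104 × 0.71 = 0.01720.
Expected number = 0.01720 × 1000 = 17.20 ≈ 17.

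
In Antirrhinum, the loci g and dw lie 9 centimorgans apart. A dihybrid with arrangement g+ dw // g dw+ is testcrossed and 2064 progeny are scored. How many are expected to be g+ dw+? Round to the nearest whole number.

93

A map distance of 9 centimorgans corresponds to a recombination frequency of 0.090.
The F1 is g+ dw / g dw+, so g+ dw+ is a recombinant gamete class with expected frequency r/2 = 0.090/2 = 0.0450.
Expected number = 0.0450 × 2064 = 92.88 ≈ 93.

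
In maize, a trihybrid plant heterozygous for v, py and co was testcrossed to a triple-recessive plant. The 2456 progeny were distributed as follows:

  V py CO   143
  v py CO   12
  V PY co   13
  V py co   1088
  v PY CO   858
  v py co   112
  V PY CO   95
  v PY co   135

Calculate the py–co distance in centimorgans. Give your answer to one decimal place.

The two most frequent reciprocal classes, v PY CO and V py co, are the parental types, so the F1 was v PY CO / V py co.
The two rarest classes, v py CO and V PY co, are the double crossovers. Comparing them with the parentals, only the py allele has switched, so py is the middle locus and the order is v – py – co.
Crossovers in the py–co interval produce the single-crossover classes v PY co and V py CO (135 + 143 = 278) plus the double crossovers (25).
RF(py–co) = (278 + 25) / 2456 = 303/2456 = 0.1234 → 12.3 centimorgans.

12.3 centimorgans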